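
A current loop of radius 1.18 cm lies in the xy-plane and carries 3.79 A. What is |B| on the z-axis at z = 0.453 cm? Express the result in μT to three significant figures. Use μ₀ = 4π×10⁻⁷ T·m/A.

On the axis of a circular loop, B = μ₀IR² / [2(R²+z²)^(3/2)].
R² + z² = (0.0118)² + (0.00453)² = 0.0001598 m², and (R²+z²)^(3/2) = 2.02×10⁻⁶ m³.
B = (4π×10⁻⁷ × 3.79 × 0.0001392) / (2 × 2.02×10⁻⁶) = 1.64×10⁻⁴ T.

B ≈ 164 μT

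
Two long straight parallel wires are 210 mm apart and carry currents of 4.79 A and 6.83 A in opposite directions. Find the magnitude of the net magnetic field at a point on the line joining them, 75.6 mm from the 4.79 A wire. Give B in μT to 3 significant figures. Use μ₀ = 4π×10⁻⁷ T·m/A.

B ≈ 22.8 μT

Each long wire gives B = μ₀I/(2πd). Distances are d₁ = 0.0756 m and d₂ = 0.1344 m.
B₁ = 1.27×10⁻⁵ T, B₂ = 1.02×10⁻⁵ T.
Between antiparallel currents both contributions point the same way, so they add. B = B₁ + B₂ = 1.27×10⁻⁵ + 1.02×10⁻⁵ = 2.28×10⁻⁵ T.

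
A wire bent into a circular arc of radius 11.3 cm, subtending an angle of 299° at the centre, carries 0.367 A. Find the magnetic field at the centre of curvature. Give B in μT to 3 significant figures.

B ≈ 1.69 μT

The Biot–Savart field of a circular arc at its centre is B = μ₀Iφ/(4πR), with φ = 5.219 rad.
B = (4π×10⁻⁷ × 0.367 × 5.219) / (4π × 0.113) = 1.69×10⁻⁶ T.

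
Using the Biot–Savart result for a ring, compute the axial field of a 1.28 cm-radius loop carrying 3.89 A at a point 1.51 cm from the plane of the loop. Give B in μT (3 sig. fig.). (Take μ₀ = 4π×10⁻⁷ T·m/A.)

B ≈ 51.6 μT

On the axis of a circular loop, B = μ₀IR² / [2(R²+z²)^(3/2)].
R² + z² = (0.0128)² + (0.0151)² = 0.0003919 m², and (R²+z²)^(3/2) = 7.76×10⁻⁶ m³.
B = (4π×10⁻⁷ × 3.89 × 0.0001638) / (2 × 7.76×10⁻⁶) = 5.16×10⁻⁵ T.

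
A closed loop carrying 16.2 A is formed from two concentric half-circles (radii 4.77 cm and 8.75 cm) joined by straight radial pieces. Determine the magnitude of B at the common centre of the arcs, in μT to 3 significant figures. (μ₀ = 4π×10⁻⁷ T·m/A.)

B ≈ 48.5 μT

The radial connectors point toward the centre, so dl × r̂ = 0 and they contribute nothing.
Each semicircle gives μ₀I/(4R): inner arc 1.07×10⁻⁴ T, outer arc 5.82×10⁻⁵ T.
The two arcs carry current in opposite angular senses, so their fields oppose: B = |1.07×10⁻⁴ − 5.82×10⁻⁵| = 4.85×10⁻⁵ T.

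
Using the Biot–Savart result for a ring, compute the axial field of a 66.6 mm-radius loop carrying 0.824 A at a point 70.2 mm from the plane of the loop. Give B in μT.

B ≈ 2.53 μT

On the axis of a circular loop, B = μ₀IR² / [2(R²+z²)^(3/2)].
R² + z² = (0.0666)² + (0.0702)² = 0.009364 m², and (R²+z²)^(3/2) = 9.06×10⁻⁴ m³.
B = (4π×10⁻⁷ × 0.824 × 0.004436) / (2 × 9.06×10⁻⁴) = 2.53×10⁻⁶ T.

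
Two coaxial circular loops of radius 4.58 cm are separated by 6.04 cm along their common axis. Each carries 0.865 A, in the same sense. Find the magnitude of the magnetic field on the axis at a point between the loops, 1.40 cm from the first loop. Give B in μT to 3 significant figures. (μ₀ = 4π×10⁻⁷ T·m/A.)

Each loop contributes B = μ₀IR²/[2(R²+z²)^(3/2)] on the axis, with z measured from that loop.
Loop 1 (z = 0.014 m): B₁ = 1.04×10⁻⁵ T. Loop 2 (z = 0.0464 m): B₂ = 4.11×10⁻⁶ T.
The fields add: B = B₁ + B₂ = 1.45×10⁻⁵ T.

B ≈ 14.5 μT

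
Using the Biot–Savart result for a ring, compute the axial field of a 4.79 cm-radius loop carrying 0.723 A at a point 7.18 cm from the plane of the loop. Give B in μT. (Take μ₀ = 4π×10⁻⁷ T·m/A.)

On the axis of a circular loop, B = μ₀IR² / [2(R²+z²)^(3/2)].
R² + z² = (0.0479)² + (0.0718)² = 0.00745 m², and (R²+z²)^(3/2) = 6.43×10⁻⁴ m³.
B = (4π×10⁻⁷ × 0.723 × 0.002294) / (2 × 6.43×10⁻⁴) = 1.62×10⁻⁶ T.

B ≈ 1.62 μT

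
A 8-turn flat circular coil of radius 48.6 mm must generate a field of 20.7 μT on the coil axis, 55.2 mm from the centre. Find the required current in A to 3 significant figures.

I ≈ 0.694 A

For an N-turn coil, B = Nμ₀IR²/[2(R²+z²)^(3/2)] with R = 0.0486 m, z = 0.0552 m, so I = 2B(R²+z²)^(3/2)/(Nμ₀R²) = 2 × 2.07×10⁻⁵ × 3.98×10⁻⁴ / (8 × 4π×10⁻⁷ × 0.002362) = 0.694 A.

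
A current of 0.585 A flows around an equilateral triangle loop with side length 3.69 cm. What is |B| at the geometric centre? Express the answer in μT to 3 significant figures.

B ≈ 28.5 μT

Each side is a finite straight segment at perpendicular distance d = a/(2 tan(π/3)) = 0.01065 m from the centre, with end-angles ±π/3.
One side contributes B₁ = (μ₀I/4πd)·2 sin(π/3) = 9.51×10⁻⁶ T.
All 3 sides add in the same direction: B = 3 × 9.51×10⁻⁶ = 2.85×10⁻⁵ T.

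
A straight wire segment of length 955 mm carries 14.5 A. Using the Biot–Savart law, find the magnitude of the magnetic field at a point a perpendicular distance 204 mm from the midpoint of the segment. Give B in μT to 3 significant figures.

For a finite straight segment, B = (μ₀I/4πd)(sinθ₁ + sinθ₂), where θ₁, θ₂ are the angles from the perpendicular to each end.
The perpendicular from the point meets the wire at its midpoint, so each end is L/2 = 0.4775 m away along the wire.
sinθ₁ = 0.4775/√(0.4775²+0.204²) = 0.9196; sinθ₂ = 0.4775/√(0.4775²+0.204²) = 0.9196.
B = (4π×10⁻⁷ × 14.5) / (4π × 0.204) × (0.9196 + 0.9196) = 1.31×10⁻⁵ T.

B ≈ 13.1 μT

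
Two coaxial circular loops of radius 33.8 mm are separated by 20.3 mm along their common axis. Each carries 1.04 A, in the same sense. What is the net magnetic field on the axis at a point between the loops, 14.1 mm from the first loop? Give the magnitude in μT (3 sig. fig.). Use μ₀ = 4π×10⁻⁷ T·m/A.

Each loop contributes B = μ₀IR²/[2(R²+z²)^(3/2)] on the axis, with z measured from that loop.
Loop 1 (z = 0.0141 m): B₁ = 1.52×10⁻⁵ T. Loop 2 (z = 0.0062 m): B₂ = 1.84×10⁻⁵ T.
The fields add: B = B₁ + B₂ = 3.36×10⁻⁵ T.

B ≈ 33.6 μT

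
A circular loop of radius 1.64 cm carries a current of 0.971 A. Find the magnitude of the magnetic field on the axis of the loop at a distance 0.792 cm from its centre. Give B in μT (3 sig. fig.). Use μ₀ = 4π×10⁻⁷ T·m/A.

On the axis of a circular loop, B = μ₀IR² / [2(R²+z²)^(3/2)].
R² + z² = (0.0164)² + (0.00792)² = 0.0003317 m², and (R²+z²)^(3/2) = 6.04×10⁻⁶ m³.
B = (4π×10⁻⁷ × 0.971 × 0.000269) / (2 × 6.04×10⁻⁶) = 2.72×10⁻⁵ T.

B ≈ 27.2 μT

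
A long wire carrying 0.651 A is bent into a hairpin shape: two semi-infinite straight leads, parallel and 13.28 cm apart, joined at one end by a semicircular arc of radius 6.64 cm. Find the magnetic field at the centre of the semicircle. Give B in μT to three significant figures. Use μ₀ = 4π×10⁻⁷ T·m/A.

The semicircular arc contributes B_arc = μ₀I·π/(4πR) = μ₀I/(4R) = 3.08×10⁻⁶ T.
Each semi-infinite lead is at perpendicular distance R = 0.0664 m from the centre, with the perpendicular foot at its near end, so it contributes μ₀I/(4πR); both point the same way, together 1.96×10⁻⁶ T.
Arc and leads all point the same direction: B = 3.08×10⁻⁶ + 1.96×10⁻⁶ = 5.04×10⁻⁶ T.

B ≈ 5.04 μT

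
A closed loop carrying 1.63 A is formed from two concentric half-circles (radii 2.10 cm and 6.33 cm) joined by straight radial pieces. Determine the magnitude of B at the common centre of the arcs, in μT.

B ≈ 16.3 μT

The radial connectors point toward the centre, so dl × r̂ = 0 and they contribute nothing.
Each semicircle gives μ₀I/(4R): inner arc 2.44×10⁻⁵ T, outer arc 8.09×10⁻⁶ T.
The two arcs carry current in opposite angular senses, so their fields oppose: B = |2.44×10⁻⁵ − 8.09×10⁻⁶| = 1.63×10⁻⁵ T.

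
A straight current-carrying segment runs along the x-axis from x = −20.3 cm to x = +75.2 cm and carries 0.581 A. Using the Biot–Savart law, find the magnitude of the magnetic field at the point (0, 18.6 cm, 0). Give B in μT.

B ≈ 0.534 μT

For a finite straight segment, B = (μ₀I/4πd)(sinθ₁ + sinθ₂), where θ₁, θ₂ are the angles from the perpendicular to each end.
The perpendicular distance is d = 0.186 m; the end-offsets along the wire are a = 0.203 m and b = 0.752 m.
sinθ₁ = 0.203/√(0.203²+0.186²) = 0.7373; sinθ₂ = 0.752/√(0.752²+0.186²) = 0.9707.
B = (4π×10⁻⁷ × 0.581) / (4π × 0.186) × (0.7373 + 0.9707) = 5.34×10⁻⁷ T.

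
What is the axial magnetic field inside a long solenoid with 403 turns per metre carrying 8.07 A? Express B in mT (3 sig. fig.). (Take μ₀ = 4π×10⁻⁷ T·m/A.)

B ≈ 4.09 mT

Inside a long solenoid, B = μ₀nI with n = 403 turns/m.
B = 4π×10⁻⁷ × 403 × 8.07 = 4.09×10⁻³ T.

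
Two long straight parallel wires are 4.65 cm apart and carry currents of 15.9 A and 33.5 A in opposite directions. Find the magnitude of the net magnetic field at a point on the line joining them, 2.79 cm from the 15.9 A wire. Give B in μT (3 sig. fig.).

Each long wire gives B = μ₀I/(2πd). Distances are d₁ = 0.0279 m and d₂ = 0.0186 m.
B₁ = 1.14×10⁻⁴ T, B₂ = 3.60×10⁻⁴ T.
Between antiparallel currents both contributions point the same way, so they add. B = B₁ + B₂ = 1.14×10⁻⁴ + 3.60×10⁻⁴ = 4.74×10⁻⁴ T.

B ≈ 474 μT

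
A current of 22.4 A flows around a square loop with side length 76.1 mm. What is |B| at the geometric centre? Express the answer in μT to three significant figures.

B ≈ 333 μT

Each side is a finite straight segment at perpendicular distance d = a/(2 tan(π/4)) = 0.03805 m from the centre, with end-angles ±π/4.
One side contributes B₁ = (μ₀I/4πd)·2 sin(π/4) = 8.33×10⁻⁵ T.
All 4 sides add in the same direction: B = 4 × 8.33×10⁻⁵ = 3.33×10⁻⁴ T.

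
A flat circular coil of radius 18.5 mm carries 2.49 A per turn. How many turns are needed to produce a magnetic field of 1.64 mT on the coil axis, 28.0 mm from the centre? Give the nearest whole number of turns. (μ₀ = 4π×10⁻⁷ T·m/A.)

N = 116

For an N-turn coil, B = Nμ₀IR²/[2(R²+z²)^(3/2)]. A single turn gives B₁ = 1.42×10⁻⁵ T with R = 0.0185 m, z = 0.028 m.
N = B/B₁ = 1.64×10⁻³ / 1.42×10⁻⁵ = 115.76.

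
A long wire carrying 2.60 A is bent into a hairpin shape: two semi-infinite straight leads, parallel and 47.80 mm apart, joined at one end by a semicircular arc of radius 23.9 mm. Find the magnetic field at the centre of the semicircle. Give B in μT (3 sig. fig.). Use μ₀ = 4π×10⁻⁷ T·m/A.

The semicircular arc contributes B_arc = μ₀I·π/(4πR) = μ₀I/(4R) = 3.42×10⁻⁵ T.
Each semi-infinite lead is at perpendicular distance R = 0.0239 m from the centre, with the perpendicular foot at its near end, so it contributes μ₀I/(4πR); both point the same way, together 2.18×10⁻⁵ T.
Arc and leads all point the same direction: B = 3.42×10⁻⁵ + 2.18×10⁻⁵ = 5.59×10⁻⁵ T.

B ≈ 55.9 μT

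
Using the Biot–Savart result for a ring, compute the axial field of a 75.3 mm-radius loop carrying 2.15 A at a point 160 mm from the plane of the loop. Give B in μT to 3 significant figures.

On the axis of a circular loop, B = μ₀IR² / [2(R²+z²)^(3/2)].
R² + z² = (0.0753)² + (0.16)² = 0.03127 m², and (R²+z²)^(3/2) = 5.53×10⁻³ m³.
B = (4π×10⁻⁷ × 2.15 × 0.00567) / (2 × 5.53×10⁻³) = 1.39×10⁻⁶ T.

B ≈ 1.39 μT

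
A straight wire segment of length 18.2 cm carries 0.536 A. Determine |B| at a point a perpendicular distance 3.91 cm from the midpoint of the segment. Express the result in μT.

For a finite straight segment, B = (μ₀I/4πd)(sinθ₁ + sinθ₂), where θ₁, θ₂ are the angles from the perpendicular to each end.
The perpendicular from the point meets the wire at its midpoint, so each end is L/2 = 0.091 m away along the wire.
sinθ₁ = 0.091/√(0.091²+0.0391²) = 0.9188; sinθ₂ = 0.091/√(0.091²+0.0391²) = 0.9188.
B = (4π×10⁻⁷ × 0.536) / (4π × 0.0391) × (0.9188 + 0.9188) = 2.52×10⁻⁶ T.

B ≈ 2.52 μT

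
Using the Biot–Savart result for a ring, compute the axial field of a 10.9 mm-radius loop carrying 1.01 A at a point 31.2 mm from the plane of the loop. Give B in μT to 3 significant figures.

On the axis of a circular loop, B = μ₀IR² / [2(R²+z²)^(3/2)].
R² + z² = (0.0109)² + (0.0312)² = 0.001092 m², and (R²+z²)^(3/2) = 3.61×10⁻⁵ m³.
B = (4π×10⁻⁷ × 1.01 × 0.0001188) / (2 × 3.61×10⁻⁵) = 2.09×10⁻⁶ T.

B ≈ 2.09 μT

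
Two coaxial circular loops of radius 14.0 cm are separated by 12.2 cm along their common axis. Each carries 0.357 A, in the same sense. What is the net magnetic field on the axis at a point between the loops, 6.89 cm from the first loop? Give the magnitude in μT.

Each loop contributes B = μ₀IR²/[2(R²+z²)^(3/2)] on the axis, with z measured from that loop.
Loop 1 (z = 0.0689 m): B₁ = 1.16×10⁻⁶ T. Loop 2 (z = 0.0531 m): B₂ = 1.31×10⁻⁶ T.
The fields add: B = B₁ + B₂ = 2.47×10⁻⁶ T.

B ≈ 2.47 μT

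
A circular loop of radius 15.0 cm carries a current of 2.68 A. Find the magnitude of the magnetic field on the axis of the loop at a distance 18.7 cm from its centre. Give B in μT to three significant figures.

On the axis of a circular loop, B = μ₀IR² / [2(R²+z²)^(3/2)].
R² + z² = (0.15)² + (0.187)² = 0.05747 m², and (R²+z²)^(3/2) = 1.38×10⁻² m³.
B = (4π×10⁻⁷ × 2.68 × 0.0225) / (2 × 1.38×10⁻²) = 2.75×10⁻⁶ T.

B ≈ 2.75 μT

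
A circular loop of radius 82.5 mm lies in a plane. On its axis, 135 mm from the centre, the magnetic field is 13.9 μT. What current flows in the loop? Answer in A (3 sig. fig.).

On the axis of a loop, B = μ₀IR²/[2(R²+z²)^(3/2)], so I = 2B(R²+z²)^(3/2)/(μ₀R²).
R² + z² = 0.006806 + 0.01823 = 0.02503 m²; raised to 3/2 gives 3.96×10⁻³ m³.
I = 2 × 1.39×10⁻⁵ × 3.96×10⁻³ / (1.26×10⁻⁶ × 0.006806) = 12.9 A.

I ≈ 12.9 A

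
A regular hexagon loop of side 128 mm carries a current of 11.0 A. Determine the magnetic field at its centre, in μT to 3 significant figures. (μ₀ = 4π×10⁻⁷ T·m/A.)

B ≈ 59.5 μT

Each side is a finite straight segment at perpendicular distance d = a/(2 tan(π/6)) = 0.1109 m from the centre, with end-angles ±π/6.
One side contributes B₁ = (μ₀I/4πd)·2 sin(π/6) = 9.92×10⁻⁶ T.
All 6 sides add in the same direction: B = 6 × 9.92×10⁻⁶ = 5.95×10⁻⁵ T.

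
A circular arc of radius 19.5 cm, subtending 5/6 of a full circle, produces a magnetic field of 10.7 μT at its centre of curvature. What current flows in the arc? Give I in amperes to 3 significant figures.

I ≈ 3.98 A

For a circular arc, B = μ₀Iφ/(4πR) with φ in radians; here φ = 5.236 rad.
So I = 4πRB/(μ₀φ) = 4π × 0.195 × 1.07×10⁻⁵ / (4π×10⁻⁷ × 5.236) = 3.98 A.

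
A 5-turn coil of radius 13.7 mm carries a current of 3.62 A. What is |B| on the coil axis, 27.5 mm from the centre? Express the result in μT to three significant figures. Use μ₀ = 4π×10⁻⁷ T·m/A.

For an N-turn flat coil, B = Nμ₀IR²/[2(R²+z²)^(3/2)] with R = 0.0137 m, z = 0.0275 m.
B = 5 × 1.47×10⁻⁵ T = 7.36×10⁻⁵ T.

B ≈ 73.6 μT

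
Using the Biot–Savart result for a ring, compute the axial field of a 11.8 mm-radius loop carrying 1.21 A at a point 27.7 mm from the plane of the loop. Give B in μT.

On the axis of a circular loop, B = μ₀IR² / [2(R²+z²)^(3/2)].
R² + z² = (0.0118)² + (0.0277)² = 0.0009065 m², and (R²+z²)^(3/2) = 2.73×10⁻⁵ m³.
B = (4π×10⁻⁷ × 1.21 × 0.0001392) / (2 × 2.73×10⁻⁵) = 3.88×10⁻⁶ T.

B ≈ 3.88 μT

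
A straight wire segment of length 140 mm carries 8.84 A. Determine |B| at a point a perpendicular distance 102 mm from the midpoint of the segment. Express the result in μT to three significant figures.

For a finite straight segment, B = (μ₀I/4πd)(sinθ₁ + sinθ₂), where θ₁, θ₂ are the angles from the perpendicular to each end.
The perpendicular from the point meets the wire at its midpoint, so each end is L/2 = 0.07 m away along the wire.
sinθ₁ = 0.07/√(0.07²+0.102²) = 0.5658; sinθ₂ = 0.07/√(0.07²+0.102²) = 0.5658.
B = (4π×10⁻⁷ × 8.84) / (4π × 0.102) × (0.5658 + 0.5658) = 9.81×10⁻⁶ T.

B ≈ 9.81 μT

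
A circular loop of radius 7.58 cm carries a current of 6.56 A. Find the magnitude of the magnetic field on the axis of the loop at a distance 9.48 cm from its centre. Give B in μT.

On the axis of a circular loop, B = μ₀IR² / [2(R²+z²)^(3/2)].
R² + z² = (0.0758)² + (0.0948)² = 0.01473 m², and (R²+z²)^(3/2) = 1.79×10⁻³ m³.
B = (4π×10⁻⁷ × 6.56 × 0.005746) / (2 × 1.79×10⁻³) = 1.32×10⁻⁵ T.

B ≈ 13.2 μT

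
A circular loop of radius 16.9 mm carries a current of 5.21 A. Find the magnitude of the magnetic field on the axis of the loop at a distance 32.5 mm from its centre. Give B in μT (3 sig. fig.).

On the axis of a circular loop, B = μ₀IR² / [2(R²+z²)^(3/2)].
R² + z² = (0.0169)² + (0.0325)² = 0.001342 m², and (R²+z²)^(3/2) = 4.92×10⁻⁵ m³.
B = (4π×10⁻⁷ × 5.21 × 0.0002856) / (2 × 4.92×10⁻⁵) = 1.90×10⁻⁵ T.

B ≈ 19.0 μT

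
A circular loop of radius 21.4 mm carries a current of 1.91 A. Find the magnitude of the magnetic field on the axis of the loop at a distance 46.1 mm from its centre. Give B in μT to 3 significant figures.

B ≈ 4.19 μT

On the axis of a circular loop, B = μ₀IR² / [2(R²+z²)^(3/2)].
R² + z² = (0.0214)² + (0.0461)² = 0.002583 m², and (R²+z²)^(3/2) = 1.31×10⁻⁴ m³.
B = (4π×10⁻⁷ × 1.91 × 0.000458) / (2 × 1.31×10⁻⁴) = 4.19×10⁻⁶ T.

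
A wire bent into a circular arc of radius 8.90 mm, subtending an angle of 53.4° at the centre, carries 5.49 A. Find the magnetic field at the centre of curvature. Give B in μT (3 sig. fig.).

B ≈ 57.5 μT

The Biot–Savart field of a circular arc at its centre is B = μ₀Iφ/(4πR), with φ = 0.932 rad.
B = (4π×10⁻⁷ × 5.49 × 0.932) / (4π × 0.0089) = 5.75×10⁻⁵ T.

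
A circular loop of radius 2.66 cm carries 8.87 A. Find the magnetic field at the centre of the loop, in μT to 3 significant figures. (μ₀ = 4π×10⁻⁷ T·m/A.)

At the centre of a circular loop the Biot–Savart law gives B = μ₀I/(2R).
B = (4π×10⁻⁷ × 8.87) / (2 × 0.0266) = 2.10×10⁻⁴ T.

B ≈ 210 μT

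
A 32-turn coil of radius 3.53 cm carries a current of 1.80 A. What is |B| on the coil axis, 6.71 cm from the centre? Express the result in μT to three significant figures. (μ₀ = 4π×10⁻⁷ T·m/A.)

B ≈ 103 μT

For an N-turn flat coil, B = Nμ₀IR²/[2(R²+z²)^(3/2)] with R = 0.0353 m, z = 0.0671 m.
B = 32 × 3.23×10⁻⁶ T = 1.03×10⁻⁴ T.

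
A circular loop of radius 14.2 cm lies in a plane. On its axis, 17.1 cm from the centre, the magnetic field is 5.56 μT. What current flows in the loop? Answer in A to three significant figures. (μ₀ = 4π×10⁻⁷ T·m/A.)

I ≈ 4.82 A

On the axis of a loop, B = μ₀IR²/[2(R²+z²)^(3/2)], so I = 2B(R²+z²)^(3/2)/(μ₀R²).
R² + z² = 0.02016 + 0.02924 = 0.04941 m²; raised to 3/2 gives 1.10×10⁻² m³.
I = 2 × 5.56×10⁻⁶ × 1.10×10⁻² / (1.26×10⁻⁶ × 0.02016) = 4.82 A.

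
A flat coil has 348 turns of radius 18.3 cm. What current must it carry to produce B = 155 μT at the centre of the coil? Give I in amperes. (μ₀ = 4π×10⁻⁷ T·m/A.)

For an N-turn coil, B = Nμ₀I/(2R) with R = 0.183 m, so I = 2RB/(Nμ₀) = 2 × 0.183 × 1.55×10⁻⁴ / (348 × 4π×10⁻⁷) = 0.130 A.

I ≈ 0.130 A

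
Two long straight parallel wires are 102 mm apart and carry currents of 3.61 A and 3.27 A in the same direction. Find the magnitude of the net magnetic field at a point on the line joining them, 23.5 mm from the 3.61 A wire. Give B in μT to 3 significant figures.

B ≈ 22.4 μT

Each long wire gives B = μ₀I/(2πd). Distances are d₁ = 0.0235 m and d₂ = 0.0785 m.
B₁ = 3.07×10⁻⁵ T, B₂ = 8.33×10⁻⁶ T.
Between parallel currents the two contributions point in opposite directions, so they subtract. B = |B₁ − B₂| = |3.07×10⁻⁵ − 8.33×10⁻⁶| = 2.24×10⁻⁵ T.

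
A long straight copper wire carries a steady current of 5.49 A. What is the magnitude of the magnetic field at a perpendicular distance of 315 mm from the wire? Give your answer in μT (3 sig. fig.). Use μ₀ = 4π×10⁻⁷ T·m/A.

For an infinitely long straight wire, B = μ₀I/(2πd).
B = (4π×10⁻⁷ × 5.49) / (2π × 0.315) = 3.49×10⁻⁶ T.

B ≈ 3.49 μT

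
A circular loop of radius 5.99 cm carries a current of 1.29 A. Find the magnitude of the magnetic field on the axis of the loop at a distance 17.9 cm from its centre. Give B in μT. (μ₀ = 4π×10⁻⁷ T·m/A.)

B ≈ 0.432 μT

On the axis of a circular loop, B = μ₀IR² / [2(R²+z²)^(3/2)].
R² + z² = (0.0599)² + (0.179)² = 0.03563 m², and (R²+z²)^(3/2) = 6.73×10⁻³ m³.
B = (4π×10⁻⁷ × 1.29 × 0.003588) / (2 × 6.73×10⁻³) = 4.32×10⁻⁷ T.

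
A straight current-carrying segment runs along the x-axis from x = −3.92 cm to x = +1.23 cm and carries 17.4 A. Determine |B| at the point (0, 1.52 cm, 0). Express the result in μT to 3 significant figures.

For a finite straight segment, B = (μ₀I/4πd)(sinθ₁ + sinθ₂), where θ₁, θ₂ are the angles from the perpendicular to each end.
The perpendicular distance is d = 0.0152 m; the end-offsets along the wire are a = 0.0392 m and b = 0.0123 m.
sinθ₁ = 0.0392/√(0.0392²+0.0152²) = 0.9324; sinθ₂ = 0.0123/√(0.0123²+0.0152²) = 0.6291.
B = (4π×10⁻⁷ × 17.4) / (4π × 0.0152) × (0.9324 + 0.6291) = 1.79×10⁻⁴ T.

B ≈ 179 μT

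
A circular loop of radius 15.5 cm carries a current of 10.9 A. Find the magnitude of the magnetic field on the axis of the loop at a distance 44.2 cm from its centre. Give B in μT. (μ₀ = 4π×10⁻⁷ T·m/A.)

B ≈ 1.60 μT

On the axis of a circular loop, B = μ₀IR² / [2(R²+z²)^(3/2)].
R² + z² = (0.155)² + (0.442)² = 0.2194 m², and (R²+z²)^(3/2) = 0.103 m³.
B = (4π×10⁻⁷ × 10.9 × 0.02403) / (2 × 0.103) = 1.60×10⁻⁶ T.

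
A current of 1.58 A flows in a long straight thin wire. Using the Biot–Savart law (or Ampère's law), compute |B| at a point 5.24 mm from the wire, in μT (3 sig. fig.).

B ≈ 60.3 μT

For an infinitely long straight wire, B = μ₀I/(2πd).
B = (4π×10⁻⁷ × 1.58) / (2π × 0.00524) = 6.03×10⁻⁵ T.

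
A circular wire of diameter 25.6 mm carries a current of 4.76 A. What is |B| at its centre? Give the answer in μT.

At the centre of a circular loop the Biot–Savart law gives B = μ₀I/(2R) (so R = 0.0128 m).
B = (4π×10⁻⁷ × 4.76) / (2 × 0.0128) = 2.34×10⁻⁴ T.

B ≈ 234 μT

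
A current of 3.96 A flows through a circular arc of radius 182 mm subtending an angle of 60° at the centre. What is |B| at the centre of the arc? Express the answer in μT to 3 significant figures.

B ≈ 2.28 μT

The Biot–Savart field of a circular arc at its centre is B = μ₀Iφ/(4πR), with φ = 1.047 rad.
B = (4π×10⁻⁷ × 3.96 × 1.047) / (4π × 0.182) = 2.28×10⁻⁶ T.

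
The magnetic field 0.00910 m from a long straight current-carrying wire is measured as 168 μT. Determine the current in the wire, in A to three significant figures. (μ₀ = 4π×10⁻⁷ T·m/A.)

I ≈ 7.64 A

For a long straight wire B = μ₀I/(2πd), so I = 2πdB/μ₀.
I = 2π × 0.0091 × 1.68×10⁻⁴ / (4π×10⁻⁷) = 7.64 A.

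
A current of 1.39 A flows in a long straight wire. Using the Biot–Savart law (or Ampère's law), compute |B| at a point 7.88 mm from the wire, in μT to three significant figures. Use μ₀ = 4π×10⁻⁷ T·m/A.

For an infinitely long straight wire, B = μ₀I/(2πd).
B = (4π×10⁻⁷ × 1.39) / (2π × 0.00788) = 3.53×10⁻⁵ T.

B ≈ 35.3 μT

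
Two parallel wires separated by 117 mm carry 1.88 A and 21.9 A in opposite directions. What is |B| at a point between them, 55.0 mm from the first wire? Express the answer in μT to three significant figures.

Each long wire gives B = μ₀I/(2πd). Distances are d₁ = 0.055 m and d₂ = 0.062 m.
B₁ = 6.84×10⁻⁶ T, B₂ = 7.06×10⁻⁵ T.
Between antiparallel currents both contributions point the same way, so they add. B = B₁ + B₂ = 6.84×10⁻⁶ + 7.06×10⁻⁵ = 7.75×10⁻⁵ T.

B ≈ 77.5 μT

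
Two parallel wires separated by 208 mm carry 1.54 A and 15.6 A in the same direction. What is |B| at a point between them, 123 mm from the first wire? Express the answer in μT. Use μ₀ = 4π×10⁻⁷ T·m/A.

Each long wire gives B = μ₀I/(2πd). Distances are d₁ = 0.123 m and d₂ = 0.085 m.
B₁ = 2.50×10⁻⁶ T, B₂ = 3.67×10⁻⁵ T.
Between parallel currents the two contributions point in opposite directions, so they subtract. B = |B₁ − B₂| = |2.50×10⁻⁶ − 3.67×10⁻⁵| = 3.42×10⁻⁵ T.

B ≈ 34.2 μT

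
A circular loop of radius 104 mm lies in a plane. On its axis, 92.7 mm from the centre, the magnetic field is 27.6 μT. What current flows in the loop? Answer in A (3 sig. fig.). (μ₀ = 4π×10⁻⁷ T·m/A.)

I ≈ 11.0 A

On the axis of a loop, B = μ₀IR²/[2(R²+z²)^(3/2)], so I = 2B(R²+z²)^(3/2)/(μ₀R²).
R² + z² = 0.01082 + 0.008593 = 0.01941 m²; raised to 3/2 gives 2.70×10⁻³ m³.
I = 2 × 2.76×10⁻⁵ × 2.70×10⁻³ / (1.26×10⁻⁶ × 0.01082) = 11.0 A.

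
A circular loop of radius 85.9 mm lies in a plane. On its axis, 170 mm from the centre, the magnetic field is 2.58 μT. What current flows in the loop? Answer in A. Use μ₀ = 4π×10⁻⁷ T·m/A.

I ≈ 3.85 A

On the axis of a loop, B = μ₀IR²/[2(R²+z²)^(3/2)], so I = 2B(R²+z²)^(3/2)/(μ₀R²).
R² + z² = 0.007379 + 0.0289 = 0.03628 m²; raised to 3/2 gives 6.91×10⁻³ m³.
I = 2 × 2.58×10⁻⁶ × 6.91×10⁻³ / (1.26×10⁻⁶ × 0.007379) = 3.85 A.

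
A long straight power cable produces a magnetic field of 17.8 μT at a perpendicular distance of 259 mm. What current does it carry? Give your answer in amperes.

I ≈ 23.1 A

For a long straight wire B = μ₀I/(2πd), so I = 2πdB/μ₀.
I = 2π × 0.259 × 1.78×10⁻⁵ / (4π×10⁻⁷) = 23.1 A.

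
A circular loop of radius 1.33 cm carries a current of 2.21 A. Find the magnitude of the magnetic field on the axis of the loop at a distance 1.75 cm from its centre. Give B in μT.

On the axis of a circular loop, B = μ₀IR² / [2(R²+z²)^(3/2)].
R² + z² = (0.0133)² + (0.0175)² = 0.0004831 m², and (R²+z²)^(3/2) = 1.06×10⁻⁵ m³.
B = (4π×10⁻⁷ × 2.21 × 0.0001769) / (2 × 1.06×10⁻⁵) = 2.31×10⁻⁵ T.

B ≈ 23.1 μT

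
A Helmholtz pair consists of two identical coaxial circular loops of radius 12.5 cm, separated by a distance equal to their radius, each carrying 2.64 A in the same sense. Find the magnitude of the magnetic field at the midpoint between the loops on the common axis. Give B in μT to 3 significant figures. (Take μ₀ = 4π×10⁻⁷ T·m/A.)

B ≈ 19.0 μT

Each loop contributes B = μ₀IR²/[2(R²+z²)^(3/2)] on the axis, with z measured from that loop.
Loop 1 (z = 0.0625 m): B₁ = 9.50×10⁻⁶ T. Loop 2 (z = 0.0625 m): B₂ = 9.50×10⁻⁶ T.
The fields add: B = B₁ + B₂ = 1.90×10⁻⁵ T.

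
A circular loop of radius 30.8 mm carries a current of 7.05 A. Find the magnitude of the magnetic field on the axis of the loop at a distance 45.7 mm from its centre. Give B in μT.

B ≈ 25.1 μT

On the axis of a circular loop, B = μ₀IR² / [2(R²+z²)^(3/2)].
R² + z² = (0.0308)² + (0.0457)² = 0.003037 m², and (R²+z²)^(3/2) = 1.67×10⁻⁴ m³.
B = (4π×10⁻⁷ × 7.05 × 0.0009486) / (2 × 1.67×10⁻⁴) = 2.51×10⁻⁵ T.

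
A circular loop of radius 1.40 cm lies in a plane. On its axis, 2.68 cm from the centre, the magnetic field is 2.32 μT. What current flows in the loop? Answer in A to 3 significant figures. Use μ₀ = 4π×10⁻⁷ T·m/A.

On the axis of a loop, B = μ₀IR²/[2(R²+z²)^(3/2)], so I = 2B(R²+z²)^(3/2)/(μ₀R²).
R² + z² = 0.000196 + 0.0007182 = 0.0009142 m²; raised to 3/2 gives 2.76×10⁻⁵ m³.
I = 2 × 2.32×10⁻⁶ × 2.76×10⁻⁵ / (1.26×10⁻⁶ × 0.000196) = 0.521 A.

I ≈ 0.521 A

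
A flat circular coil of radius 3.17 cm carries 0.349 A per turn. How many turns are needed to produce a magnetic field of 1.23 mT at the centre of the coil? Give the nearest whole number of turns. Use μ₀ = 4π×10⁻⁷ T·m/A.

For an N-turn coil, B = Nμ₀I/(2R). A single turn gives B₁ = 6.92×10⁻⁶ T with R = 0.0317 m.
N = B/B₁ = 1.23×10⁻³ / 6.92×10⁻⁶ = 177.81.

N = 178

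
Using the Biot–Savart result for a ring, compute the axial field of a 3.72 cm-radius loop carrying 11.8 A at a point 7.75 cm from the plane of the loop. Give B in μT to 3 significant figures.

On the axis of a circular loop, B = μ₀IR² / [2(R²+z²)^(3/2)].
R² + z² = (0.0372)² + (0.0775)² = 0.00739 m², and (R²+z²)^(3/2) = 6.35×10⁻⁴ m³.
B = (4π×10⁻⁷ × 11.8 × 0.001384) / (2 × 6.35×10⁻⁴) = 1.62×10⁻⁵ T.

B ≈ 16.2 μT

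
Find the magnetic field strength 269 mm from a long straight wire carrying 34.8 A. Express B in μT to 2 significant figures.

B ≈ 26 μT

For an infinitely long straight wire, B = μ₀I/(2πd).
B = (4π×10⁻⁷ × 34.8) / (2π × 0.269) = 2.59×10⁻⁵ T.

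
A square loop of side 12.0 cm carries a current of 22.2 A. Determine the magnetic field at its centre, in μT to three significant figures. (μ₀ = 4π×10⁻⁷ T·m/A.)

B ≈ 209 μT

Each side is a finite straight segment at perpendicular distance d = a/(2 tan(π/4)) = 0.06 m from the centre, with end-angles ±π/4.
One side contributes B₁ = (μ₀I/4πd)·2 sin(π/4) = 5.23×10⁻⁵ T.
All 4 sides add in the same direction: B = 4 × 5.23×10⁻⁵ = 2.09×10⁻⁴ T.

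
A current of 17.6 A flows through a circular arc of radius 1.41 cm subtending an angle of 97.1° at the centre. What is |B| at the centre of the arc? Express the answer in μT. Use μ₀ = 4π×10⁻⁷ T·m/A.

The Biot–Savart field of a circular arc at its centre is B = μ₀Iφ/(4πR), with φ = 1.695 rad.
B = (4π×10⁻⁷ × 17.6 × 1.695) / (4π × 0.0141) = 2.12×10⁻⁴ T.

B ≈ 212 μT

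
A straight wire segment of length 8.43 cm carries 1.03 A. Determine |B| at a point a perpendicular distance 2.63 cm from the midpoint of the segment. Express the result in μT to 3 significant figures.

B ≈ 6.65 μT

For a finite straight segment, B = (μ₀I/4πd)(sinθ₁ + sinθ₂), where θ₁, θ₂ are the angles from the perpendicular to each end.
The perpendicular from the point meets the wire at its midpoint, so each end is L/2 = 0.04215 m away along the wire.
sinθ₁ = 0.04215/√(0.04215²+0.0263²) = 0.8484; sinθ₂ = 0.04215/√(0.04215²+0.0263²) = 0.8484.
B = (4π×10⁻⁷ × 1.03) / (4π × 0.0263) × (0.8484 + 0.8484) = 6.65×10⁻⁶ T.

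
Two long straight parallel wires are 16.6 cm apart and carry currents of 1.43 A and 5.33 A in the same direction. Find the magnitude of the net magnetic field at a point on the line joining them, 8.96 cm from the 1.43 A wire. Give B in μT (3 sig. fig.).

B ≈ 10.8 μT

Each long wire gives B = μ₀I/(2πd). Distances are d₁ = 0.0896 m and d₂ = 0.0764 m.
B₁ = 3.19×10⁻⁶ T, B₂ = 1.40×10⁻⁵ T.
Between parallel currents the two contributions point in opposite directions, so they subtract. B = |B₁ − B₂| = |3.19×10⁻⁶ − 1.40×10⁻⁵| = 1.08×10⁻⁵ T.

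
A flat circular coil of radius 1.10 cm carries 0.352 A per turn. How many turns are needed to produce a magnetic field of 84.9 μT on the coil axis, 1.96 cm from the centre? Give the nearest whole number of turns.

For an N-turn coil, B = Nμ₀IR²/[2(R²+z²)^(3/2)]. A single turn gives B₁ = 2.36×10⁻⁶ T with R = 0.011 m, z = 0.0196 m.
N = B/B₁ = 8.49×10⁻⁵ / 2.36×10⁻⁶ = 36.02.

N = 36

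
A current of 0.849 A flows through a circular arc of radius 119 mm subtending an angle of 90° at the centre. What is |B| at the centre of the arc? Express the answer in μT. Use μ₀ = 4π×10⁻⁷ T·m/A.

B ≈ 1.12 μT

The Biot–Savart field of a circular arc at its centre is B = μ₀Iφ/(4πR), with φ = 1.571 rad.
B = (4π×10⁻⁷ × 0.849 × 1.571) / (4π × 0.119) = 1.12×10⁻⁶ T.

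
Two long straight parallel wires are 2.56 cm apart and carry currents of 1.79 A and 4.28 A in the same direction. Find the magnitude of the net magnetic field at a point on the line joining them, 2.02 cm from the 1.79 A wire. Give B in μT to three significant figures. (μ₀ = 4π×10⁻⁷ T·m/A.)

B ≈ 141 μT

Each long wire gives B = μ₀I/(2πd). Distances are d₁ = 0.0202 m and d₂ = 0.0054 m.
B₁ = 1.77×10⁻⁵ T, B₂ = 1.59×10⁻⁴ T.
Between parallel currents the two contributions point in opposite directions, so they subtract. B = |B₁ − B₂| = |1.77×10⁻⁵ − 1.59×10⁻⁴| = 1.41×10⁻⁴ T.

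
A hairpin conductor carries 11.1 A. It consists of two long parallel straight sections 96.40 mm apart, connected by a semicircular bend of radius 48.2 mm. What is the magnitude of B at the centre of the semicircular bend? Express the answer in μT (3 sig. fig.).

The semicircular arc contributes B_arc = μ₀I·π/(4πR) = μ₀I/(4R) = 7.23×10⁻⁵ T.
Each semi-infinite lead is at perpendicular distance R = 0.0482 m from the centre, with the perpendicular foot at its near end, so it contributes μ₀I/(4πR); both point the same way, together 4.61×10⁻⁵ T.
Arc and leads all point the same direction: B = 7.23×10⁻⁵ + 4.61×10⁻⁵ = 1.18×10⁻⁴ T.

B ≈ 118 μT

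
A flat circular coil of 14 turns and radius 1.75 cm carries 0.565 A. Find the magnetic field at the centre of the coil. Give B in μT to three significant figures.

For an N-turn flat coil, B = Nμ₀I/(2R) with R = 0.0175 m.
B = 14 × 2.03×10⁻⁵ T = 2.84×10⁻⁴ T.

B ≈ 284 μT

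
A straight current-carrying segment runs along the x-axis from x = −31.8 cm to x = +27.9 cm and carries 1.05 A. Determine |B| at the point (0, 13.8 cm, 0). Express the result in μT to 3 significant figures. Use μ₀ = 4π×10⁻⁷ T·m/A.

B ≈ 1.38 μT

For a finite straight segment, B = (μ₀I/4πd)(sinθ₁ + sinθ₂), where θ₁, θ₂ are the angles from the perpendicular to each end.
The perpendicular distance is d = 0.138 m; the end-offsets along the wire are a = 0.318 m and b = 0.279 m.
sinθ₁ = 0.318/√(0.318²+0.138²) = 0.9173; sinθ₂ = 0.279/√(0.279²+0.138²) = 0.8963.
B = (4π×10⁻⁷ × 1.05) / (4π × 0.138) × (0.9173 + 0.8963) = 1.38×10⁻⁶ T.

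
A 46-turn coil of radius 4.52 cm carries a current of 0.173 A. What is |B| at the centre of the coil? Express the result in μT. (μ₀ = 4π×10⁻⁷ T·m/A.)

For an N-turn flat coil, B = Nμ₀I/(2R) with R = 0.0452 m.
B = 46 × 2.40×10⁻⁶ T = 1.11×10⁻⁴ T.

B ≈ 111 μT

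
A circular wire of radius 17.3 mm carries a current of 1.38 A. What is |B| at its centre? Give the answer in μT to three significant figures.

At the centre of a circular loop the Biot–Savart law gives B = μ₀I/(2R).
B = (4π×10⁻⁷ × 1.38) / (2 × 0.0173) = 5.01×10⁻⁵ T.

B ≈ 50.1 μT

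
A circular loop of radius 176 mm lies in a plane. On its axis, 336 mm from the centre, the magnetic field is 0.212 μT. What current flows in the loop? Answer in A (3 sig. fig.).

I ≈ 0.594 A

On the axis of a loop, B = μ₀IR²/[2(R²+z²)^(3/2)], so I = 2B(R²+z²)^(3/2)/(μ₀R²).
R² + z² = 0.03098 + 0.1129 = 0.1439 m²; raised to 3/2 gives 5.46×10⁻² m³.
I = 2 × 2.12×10⁻⁷ × 5.46×10⁻² / (1.26×10⁻⁶ × 0.03098) = 0.594 A.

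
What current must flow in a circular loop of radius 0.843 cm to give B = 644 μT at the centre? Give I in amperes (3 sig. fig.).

At the centre of a circular loop B = μ₀I/(2R), so I = 2RB/μ₀.
With R = 0.00843 m, I = 2 × 0.00843 × 6.44×10⁻⁴ / (4π×10⁻⁷) = 8.64 A.

I ≈ 8.64 A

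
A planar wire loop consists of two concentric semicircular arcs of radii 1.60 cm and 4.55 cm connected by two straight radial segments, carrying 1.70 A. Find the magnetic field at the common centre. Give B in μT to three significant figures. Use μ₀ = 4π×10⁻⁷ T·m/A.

B ≈ 21.6 μT

The radial connectors point toward the centre, so dl × r̂ = 0 and they contribute nothing.
Each semicircle gives μ₀I/(4R): inner arc 3.34×10⁻⁵ T, outer arc 1.17×10⁻⁵ T.
The two arcs carry current in opposite angular senses, so their fields oppose: B = |3.34×10⁻⁵ − 1.17×10⁻⁵| = 2.16×10⁻⁵ T.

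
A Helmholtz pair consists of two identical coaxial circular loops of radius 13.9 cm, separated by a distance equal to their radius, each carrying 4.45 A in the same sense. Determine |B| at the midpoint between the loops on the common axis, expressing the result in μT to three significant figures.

Each loop contributes B = μ₀IR²/[2(R²+z²)^(3/2)] on the axis, with z measured from that loop.
Loop 1 (z = 0.0695 m): B₁ = 1.44×10⁻⁵ T. Loop 2 (z = 0.0695 m): B₂ = 1.44×10⁻⁵ T.
The fields add: B = B₁ + B₂ = 2.88×10⁻⁵ T.

B ≈ 28.8 μT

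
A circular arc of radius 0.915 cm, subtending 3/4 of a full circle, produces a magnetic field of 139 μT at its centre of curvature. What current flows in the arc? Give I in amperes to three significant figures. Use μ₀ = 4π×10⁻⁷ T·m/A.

For a circular arc, B = μ₀Iφ/(4πR) with φ in radians; here φ = 4.712 rad.
So I = 4πRB/(μ₀φ) = 4π × 0.00915 × 1.39×10⁻⁴ / (4π×10⁻⁷ × 4.712) = 2.70 A.

I ≈ 2.70 A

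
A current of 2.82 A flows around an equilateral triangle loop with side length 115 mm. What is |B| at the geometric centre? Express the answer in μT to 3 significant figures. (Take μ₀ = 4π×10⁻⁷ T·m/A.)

B ≈ 44.1 μT

Each side is a finite straight segment at perpendicular distance d = a/(2 tan(π/3)) = 0.0332 m from the centre, with end-angles ±π/3.
One side contributes B₁ = (μ₀I/4πd)·2 sin(π/3) = 1.47×10⁻⁵ T.
All 3 sides add in the same direction: B = 3 × 1.47×10⁻⁵ = 4.41×10⁻⁵ T.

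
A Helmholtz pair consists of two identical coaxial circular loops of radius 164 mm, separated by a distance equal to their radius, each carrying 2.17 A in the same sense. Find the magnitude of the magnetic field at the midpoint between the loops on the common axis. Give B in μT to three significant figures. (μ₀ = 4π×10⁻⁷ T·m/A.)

Each loop contributes B = μ₀IR²/[2(R²+z²)^(3/2)] on the axis, with z measured from that loop.
Loop 1 (z = 0.082 m): B₁ = 5.95×10⁻⁶ T. Loop 2 (z = 0.082 m): B₂ = 5.95×10⁻⁶ T.
The fields add: B = B₁ + B₂ = 1.19×10⁻⁵ T.

B ≈ 11.9 μT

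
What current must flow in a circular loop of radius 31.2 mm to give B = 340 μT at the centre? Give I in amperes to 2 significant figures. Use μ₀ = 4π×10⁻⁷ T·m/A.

I ≈ 17 A

At the centre of a circular loop B = μ₀I/(2R), so I = 2RB/μ₀.
With R = 0.0312 m, I = 2 × 0.0312 × 3.40×10⁻⁴ / (4π×10⁻⁷) = 16.9 A.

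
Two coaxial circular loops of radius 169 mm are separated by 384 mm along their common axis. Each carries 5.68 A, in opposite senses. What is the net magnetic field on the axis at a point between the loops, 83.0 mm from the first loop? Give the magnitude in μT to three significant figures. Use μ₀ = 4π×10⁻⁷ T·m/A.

Each loop contributes B = μ₀IR²/[2(R²+z²)^(3/2)] on the axis, with z measured from that loop.
Loop 1 (z = 0.083 m): B₁ = 1.53×10⁻⁵ T. Loop 2 (z = 0.301 m): B₂ = 2.48×10⁻⁶ T.
The fields oppose: B = |B₁ − B₂| = 1.28×10⁻⁵ T.

B ≈ 12.8 μT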